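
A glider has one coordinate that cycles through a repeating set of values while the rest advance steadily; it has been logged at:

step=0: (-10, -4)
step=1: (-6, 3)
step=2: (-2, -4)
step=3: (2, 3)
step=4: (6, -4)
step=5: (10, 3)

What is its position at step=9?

The first coordinate changes by +4 each step, so at step 9 it is -10 + 9·(4) = 26.
The second coordinate repeats the cycle [-4, 3] with period 2; step 9 mod 2 = 1, giving 3.

(26, 3)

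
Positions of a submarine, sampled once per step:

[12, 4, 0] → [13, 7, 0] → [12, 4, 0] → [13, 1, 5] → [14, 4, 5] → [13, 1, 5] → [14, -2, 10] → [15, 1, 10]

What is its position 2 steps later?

Step-to-step displacements: [+1, +3, +0], [-1, -3, +0], [+1, -3, +5], [+1, +3, +0], [-1, -3, +0], [+1, -3, +5], [+1, +3, +0] — a repeating cycle of length 3.
step 8: apply [-1, -3, +0] → [14, -2, 10]
step 9: apply [+1, -3, +5] → [15, -5, 15]

[15, -5, 15]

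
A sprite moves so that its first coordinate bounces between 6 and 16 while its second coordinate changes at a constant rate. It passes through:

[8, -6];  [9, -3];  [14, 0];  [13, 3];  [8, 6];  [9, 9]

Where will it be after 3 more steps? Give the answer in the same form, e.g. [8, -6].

The first coordinate travels 5 per step and bounces off the walls at 6 and 16.
  step 6: 9 → 14
  step 7: 14 → 13
  step 8: 13 → 8
The second coordinate changes by +3 each step: at step 8 it is 18.

[8, 18]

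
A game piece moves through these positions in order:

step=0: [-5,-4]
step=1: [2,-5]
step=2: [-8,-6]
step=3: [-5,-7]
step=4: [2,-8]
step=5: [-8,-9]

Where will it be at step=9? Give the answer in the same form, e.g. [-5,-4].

The first coordinate repeats the cycle [-5, 2, -8] with period 3; step 9 mod 3 = 0, giving -5.
The second coordinate changes by -1 each step, so at step 9 it is -4 + 9·(-1) = -13.

[-5,-13]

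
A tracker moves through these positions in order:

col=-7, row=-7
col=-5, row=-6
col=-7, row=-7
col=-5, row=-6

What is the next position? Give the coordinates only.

col=-7, row=-7

Consecutive displacements (+2, +1), (-2, -1), (+2, +1) scale by a factor of -1 each step.
step 4: col=-5, row=-6 + (-2, -1) → col=-7, row=-7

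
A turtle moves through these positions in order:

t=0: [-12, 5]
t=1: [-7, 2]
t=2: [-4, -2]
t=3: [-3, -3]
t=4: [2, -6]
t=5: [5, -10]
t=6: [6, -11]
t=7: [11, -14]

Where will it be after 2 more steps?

The moves between consecutive positions are [+5, -3], [+3, -4], [+1, -1], [+5, -3], [+3, -4], [+1, -1], [+5, -3]; they repeat the 3-cycle [[+5, -3], [+3, -4], [+1, -1]].
step 8: apply [+3, -4] → [14, -18]
step 9: apply [+1, -1] → [15, -19]

[15, -19]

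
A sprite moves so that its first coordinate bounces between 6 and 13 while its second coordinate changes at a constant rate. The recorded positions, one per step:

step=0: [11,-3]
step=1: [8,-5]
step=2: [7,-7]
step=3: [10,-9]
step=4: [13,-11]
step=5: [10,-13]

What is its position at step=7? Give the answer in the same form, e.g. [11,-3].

[8,-17]

The first coordinate travels 3 per step and bounces off the walls at 6 and 13.
  step 6: 10 → 7
  step 7: 7 → 8
The second coordinate changes by -2 each step: at step 7 it is -17.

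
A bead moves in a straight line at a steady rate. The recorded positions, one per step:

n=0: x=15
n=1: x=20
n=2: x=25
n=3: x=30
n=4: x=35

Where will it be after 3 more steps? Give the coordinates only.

Each step adds +5 to the position.
step 5: 35 + 5 → x=40
step 6: 40 + 5 → x=45
step 7: 45 + 5 → x=50

x=50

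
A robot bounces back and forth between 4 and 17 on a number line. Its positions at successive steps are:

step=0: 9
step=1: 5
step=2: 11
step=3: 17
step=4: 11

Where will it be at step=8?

The value travels 6 per step and bounces off the walls at 4 and 17.
  step 5: 11 → 5
  step 6: 5 → 9
  step 7: 9 → 15
  step 8: 15 → 13

13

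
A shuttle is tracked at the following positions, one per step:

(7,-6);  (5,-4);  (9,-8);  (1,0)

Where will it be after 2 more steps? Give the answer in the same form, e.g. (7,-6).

(-15,16)

The jumps are (-2,+2), (+4,-4), (-8,+8) — a geometric progression with ratio -2.
step 4: (1,0) + (+16,-16) → (17,-16)
step 5: (17,-16) + (-32,+32) → (-15,16)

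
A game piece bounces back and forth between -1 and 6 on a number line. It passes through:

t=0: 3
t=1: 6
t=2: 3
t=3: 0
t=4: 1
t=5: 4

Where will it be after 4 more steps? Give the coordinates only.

2

The value reflects between -1 and 6, moving 3 per step.
  step 6: 4 → 5
  step 7: 5 → 2
  step 8: 2 → -1
  step 9: -1 → 2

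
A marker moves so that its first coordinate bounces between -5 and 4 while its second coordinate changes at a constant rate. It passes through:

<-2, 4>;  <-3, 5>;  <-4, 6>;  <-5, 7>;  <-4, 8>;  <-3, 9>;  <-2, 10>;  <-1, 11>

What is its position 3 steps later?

The first coordinate reflects between -5 and 4, moving 1 per step.
  step 8: -1 → 0
  step 9: 0 → 1
  step 10: 1 → 2
The second coordinate changes by +1 each step: at step 10 it is 14.

<2, 14>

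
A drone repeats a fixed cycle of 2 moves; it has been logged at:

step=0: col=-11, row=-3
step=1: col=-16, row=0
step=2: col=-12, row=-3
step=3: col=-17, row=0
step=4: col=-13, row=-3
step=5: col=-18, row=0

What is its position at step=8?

col=-15, row=-3

Differencing gives (-5, +3), (+4, -3), (-5, +3), (+4, -3), (-5, +3). This is the pattern (-5, +3), (+4, -3) repeated.
step 6: apply (+4, -3) → col=-14, row=-3
step 7: apply (-5, +3) → col=-19, row=0
step 8: apply (+4, -3) → col=-15, row=-3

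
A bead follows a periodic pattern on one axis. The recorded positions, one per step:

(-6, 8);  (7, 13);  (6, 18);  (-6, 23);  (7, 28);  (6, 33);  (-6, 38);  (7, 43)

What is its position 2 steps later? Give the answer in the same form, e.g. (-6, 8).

The first coordinate repeats the cycle [-6, 7, 6] with period 3; step 9 mod 3 = 0, giving -6.
The second coordinate changes by +5 each step, so at step 9 it is 8 + 9·(5) = 53.

(-6, 53)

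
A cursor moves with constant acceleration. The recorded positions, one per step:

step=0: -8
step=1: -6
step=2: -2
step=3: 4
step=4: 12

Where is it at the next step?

22

First differences are +2, +4, +6, +8; their common second difference is +2 (constant acceleration).
step 5: 12 + 10 → 22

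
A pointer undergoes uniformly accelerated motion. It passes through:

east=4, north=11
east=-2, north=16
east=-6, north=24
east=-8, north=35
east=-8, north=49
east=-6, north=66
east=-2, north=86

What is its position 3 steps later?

east=22, north=164

First differences are (-6,+5), (-4,+8), (-2,+11), (+0,+14), (+2,+17), (+4,+20); their common second difference is (+2,+3) (constant acceleration).
step 7: east=-2, north=86 + (+6,+23) → east=4, north=109
step 8: east=4, north=109 + (+8,+26) → east=12, north=135
step 9: east=12, north=135 + (+10,+29) → east=22, north=164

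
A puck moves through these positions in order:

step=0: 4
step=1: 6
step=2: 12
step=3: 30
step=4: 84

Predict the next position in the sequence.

246

Consecutive displacements +2, +6, +18, +54 scale by a factor of 3 each step.
step 5: 84 + 162 → 246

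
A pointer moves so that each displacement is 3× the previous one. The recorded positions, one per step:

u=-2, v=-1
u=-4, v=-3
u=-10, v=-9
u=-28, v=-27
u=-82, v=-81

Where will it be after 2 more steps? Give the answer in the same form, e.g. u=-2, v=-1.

u=-730, v=-729

Consecutive displacements (-2,-2), (-6,-6), (-18,-18), (-54,-54) scale by a factor of 3 each step.
step 5: u=-82, v=-81 + (-162,-162) → u=-244, v=-243
step 6: u=-244, v=-243 + (-486,-486) → u=-730, v=-729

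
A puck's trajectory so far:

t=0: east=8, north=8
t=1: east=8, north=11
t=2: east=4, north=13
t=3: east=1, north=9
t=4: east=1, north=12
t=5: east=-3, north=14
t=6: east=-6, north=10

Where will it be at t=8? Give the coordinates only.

The moves between consecutive positions are (+0,+3), (-4,+2), (-3,-4), (+0,+3), (-4,+2), (-3,-4); they repeat the 3-cycle [(+0,+3), (-4,+2), (-3,-4)].
step 7: apply (+0,+3) → east=-6, north=13
step 8: apply (-4,+2) → east=-10, north=15

east=-10, north=15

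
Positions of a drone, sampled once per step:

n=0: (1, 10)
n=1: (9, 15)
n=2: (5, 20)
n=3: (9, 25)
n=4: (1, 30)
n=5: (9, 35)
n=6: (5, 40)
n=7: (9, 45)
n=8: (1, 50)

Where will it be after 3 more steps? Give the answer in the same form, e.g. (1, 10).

(9, 65)

First: cycles through 1, 9, 5, 9 every 4 steps. Step 11 lands at position 3 of the cycle → 9.
Second: linear, +5 per step → 65 at step 11.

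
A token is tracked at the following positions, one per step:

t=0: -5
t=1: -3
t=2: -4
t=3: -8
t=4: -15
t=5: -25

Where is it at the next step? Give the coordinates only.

First differences are +2, -1, -4, -7, -10; their common second difference is -3 (constant acceleration).
step 6: -25 − 13 → -38

-38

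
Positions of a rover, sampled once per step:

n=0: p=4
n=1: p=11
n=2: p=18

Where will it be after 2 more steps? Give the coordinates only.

Each step adds +7 to the position.
step 3: 18 + 7 → p=25
step 4: 25 + 7 → p=32

p=32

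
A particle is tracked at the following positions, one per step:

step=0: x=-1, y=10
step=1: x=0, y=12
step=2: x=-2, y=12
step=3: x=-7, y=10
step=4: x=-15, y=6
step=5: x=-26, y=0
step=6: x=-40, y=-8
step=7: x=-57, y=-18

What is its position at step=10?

Taking differences between consecutive positions: (+1,+2), (-2,+0), (-5,-2), (-8,-4), (-11,-6), (-14,-8), (-17,-10). These grow by (-3,-2) each step.
step 8: x=-57, y=-18 + (-20,-12) → x=-77, y=-30
step 9: x=-77, y=-30 + (-23,-14) → x=-100, y=-44
step 10: x=-100, y=-44 + (-26,-16) → x=-126, y=-60

x=-126, y=-60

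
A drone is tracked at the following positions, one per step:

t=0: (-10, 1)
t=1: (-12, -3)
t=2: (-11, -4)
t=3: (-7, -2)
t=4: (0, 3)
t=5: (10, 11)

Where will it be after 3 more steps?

(58, 53)

Successive displacements: (-2, -4), (+1, -1), (+4, +2), (+7, +5), (+10, +8) — each changes by (+3, +3).
step 6: (10, 11) + (+13, +11) → (23, 22)
step 7: (23, 22) + (+16, +14) → (39, 36)
step 8: (39, 36) + (+19, +17) → (58, 53)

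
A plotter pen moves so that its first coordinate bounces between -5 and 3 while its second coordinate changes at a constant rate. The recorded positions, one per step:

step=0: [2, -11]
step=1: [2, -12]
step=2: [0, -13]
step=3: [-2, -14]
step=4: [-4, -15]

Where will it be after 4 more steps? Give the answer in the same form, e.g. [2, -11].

The first coordinate travels 2 per step and bounces off the walls at -5 and 3.
  step 5: -4 → -4
  step 6: -4 → -2
  step 7: -2 → 0
  step 8: 0 → 2
The second coordinate changes by -1 each step: at step 8 it is -19.

[2, -19]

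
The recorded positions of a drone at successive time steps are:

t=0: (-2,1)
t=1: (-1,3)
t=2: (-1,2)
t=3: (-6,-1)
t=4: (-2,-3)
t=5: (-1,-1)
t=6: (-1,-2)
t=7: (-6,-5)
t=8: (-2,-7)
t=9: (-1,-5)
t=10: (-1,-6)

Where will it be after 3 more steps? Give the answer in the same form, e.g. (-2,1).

(-1,-9)

The moves between consecutive positions are (+1,+2), (+0,-1), (-5,-3), (+4,-2), (+1,+2), (+0,-1), (-5,-3), (+4,-2), (+1,+2), (+0,-1); they repeat the 4-cycle [(+1,+2), (+0,-1), (-5,-3), (+4,-2)].
step 11: apply (-5,-3) → (-6,-9)
step 12: apply (+4,-2) → (-2,-11)
step 13: apply (+1,+2) → (-1,-9)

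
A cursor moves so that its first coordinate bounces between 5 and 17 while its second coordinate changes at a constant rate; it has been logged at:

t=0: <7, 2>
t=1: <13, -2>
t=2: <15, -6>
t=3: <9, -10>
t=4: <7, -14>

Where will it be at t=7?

The first coordinate reflects between 5 and 17, moving 6 per step.
  step 5: 7 → 13
  step 6: 13 → 15
  step 7: 15 → 9
The second coordinate changes by -4 each step: at step 7 it is -26.

<9, -26>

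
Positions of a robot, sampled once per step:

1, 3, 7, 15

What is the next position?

31

Step-to-step displacements: +2, +4, +8; each is 2× the previous.
step 4: 15 + 16 → 31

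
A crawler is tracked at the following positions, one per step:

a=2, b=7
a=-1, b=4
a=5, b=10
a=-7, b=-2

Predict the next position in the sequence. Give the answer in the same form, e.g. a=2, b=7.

a=17, b=22

Step-to-step displacements: (-3, -3), (+6, +6), (-12, -12); each is -2× the previous.
step 4: a=-7, b=-2 + (+24, +24) → a=17, b=22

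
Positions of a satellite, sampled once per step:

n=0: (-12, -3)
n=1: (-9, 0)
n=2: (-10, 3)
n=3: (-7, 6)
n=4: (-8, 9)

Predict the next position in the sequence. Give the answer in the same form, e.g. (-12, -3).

(-5, 12)

Step-to-step displacements: (+3, +3), (-1, +3), (+3, +3), (-1, +3) — a repeating cycle of length 2.
step 5: apply (+3, +3) → (-5, 12)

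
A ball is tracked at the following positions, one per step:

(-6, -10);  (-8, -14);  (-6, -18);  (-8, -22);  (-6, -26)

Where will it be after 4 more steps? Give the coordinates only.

The first coordinate repeats the cycle [-6, -8] with period 2; step 8 mod 2 = 0, giving -6.
The second coordinate changes by -4 each step, so at step 8 it is -10 + 8·(-4) = -42.

(-6, -42)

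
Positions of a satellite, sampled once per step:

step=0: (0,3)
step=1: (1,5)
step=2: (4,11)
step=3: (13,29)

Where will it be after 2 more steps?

Step-to-step displacements: (+1,+2), (+3,+6), (+9,+18); each is 3× the previous.
step 4: (13,29) + (+27,+54) → (40,83)
step 5: (40,83) + (+81,+162) → (121,245)

(121,245)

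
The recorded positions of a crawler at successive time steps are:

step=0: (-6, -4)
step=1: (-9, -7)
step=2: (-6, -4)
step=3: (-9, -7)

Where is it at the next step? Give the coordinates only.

(-6, -4)

Consecutive displacements (-3, -3), (+3, +3), (-3, -3) scale by a factor of -1 each step.
step 4: (-9, -7) + (+3, +3) → (-6, -4)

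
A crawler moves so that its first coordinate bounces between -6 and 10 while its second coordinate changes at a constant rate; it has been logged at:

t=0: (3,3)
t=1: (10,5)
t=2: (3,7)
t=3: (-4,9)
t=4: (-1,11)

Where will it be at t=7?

The first coordinate travels 7 per step and bounces off the walls at -6 and 10.
  step 5: -1 → 6
  step 6: 6 → 7
  step 7: 7 → 0
The second coordinate changes by +2 each step: at step 7 it is 17.

(0,17)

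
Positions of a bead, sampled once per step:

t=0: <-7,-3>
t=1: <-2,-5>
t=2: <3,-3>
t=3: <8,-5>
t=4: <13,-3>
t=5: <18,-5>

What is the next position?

<23,-3>

First: linear, +5 per step → 23 at step 6.
Second: cycles through -3, -5 every 2 steps. Step 6 lands at position 0 of the cycle → -3.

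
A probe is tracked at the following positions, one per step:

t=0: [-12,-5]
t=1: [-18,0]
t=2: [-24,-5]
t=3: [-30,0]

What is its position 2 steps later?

The first coordinate changes by -6 each step, so at step 5 it is -12 + 5·(-6) = -42.
The second coordinate repeats the cycle [-5, 0] with period 2; step 5 mod 2 = 1, giving 0.

[-42,0]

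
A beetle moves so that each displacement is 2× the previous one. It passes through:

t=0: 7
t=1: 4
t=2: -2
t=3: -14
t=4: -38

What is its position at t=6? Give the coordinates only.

-182

Consecutive displacements -3, -6, -12, -24 scale by a factor of 2 each step.
step 5: -38 − 48 → -86
step 6: -86 − 96 → -182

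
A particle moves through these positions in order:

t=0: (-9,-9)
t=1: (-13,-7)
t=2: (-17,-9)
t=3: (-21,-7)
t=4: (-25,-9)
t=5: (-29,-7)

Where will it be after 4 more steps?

(-45,-7)

The first coordinate changes by -4 each step, so at step 9 it is -9 + 9·(-4) = -45.
The second coordinate repeats the cycle [-9, -7] with period 2; step 9 mod 2 = 1, giving -7.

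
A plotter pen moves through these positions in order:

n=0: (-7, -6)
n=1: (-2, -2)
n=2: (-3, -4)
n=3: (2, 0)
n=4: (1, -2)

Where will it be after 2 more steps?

Differencing gives (+5, +4), (-1, -2), (+5, +4), (-1, -2). This is the pattern (+5, +4), (-1, -2) repeated.
step 5: apply (+5, +4) → (6, 2)
step 6: apply (-1, -2) → (5, 0)

(5, 0)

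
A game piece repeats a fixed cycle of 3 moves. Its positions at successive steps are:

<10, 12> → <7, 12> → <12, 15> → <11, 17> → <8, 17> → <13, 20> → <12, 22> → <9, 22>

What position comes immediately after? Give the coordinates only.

Differencing gives <-3, +0>, <+5, +3>, <-1, +2>, <-3, +0>, <+5, +3>, <-1, +2>, <-3, +0>. This is the pattern <-3, +0>, <+5, +3>, <-1, +2> repeated.
step 8: apply <+5, +3> → <14, 25>

<14, 25>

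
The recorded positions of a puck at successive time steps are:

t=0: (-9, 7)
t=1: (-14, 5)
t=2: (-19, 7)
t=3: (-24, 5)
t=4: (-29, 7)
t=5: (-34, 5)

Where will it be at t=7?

(-44, 5)

First: linear, -5 per step → -44 at step 7.
Second: cycles through 7, 5 every 2 steps. Step 7 lands at position 1 of the cycle → 5.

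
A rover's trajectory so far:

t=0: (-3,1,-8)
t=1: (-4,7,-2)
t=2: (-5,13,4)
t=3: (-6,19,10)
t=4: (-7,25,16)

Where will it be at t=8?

The position changes by (-1,+6,+6) every step.
step 5: (-7,25,16) + (-1,+6,+6) → (-8,31,22)
step 6: (-8,31,22) + (-1,+6,+6) → (-9,37,28)
step 7: (-9,37,28) + (-1,+6,+6) → (-10,43,34)
step 8: (-10,43,34) + (-1,+6,+6) → (-11,49,40)

(-11,49,40)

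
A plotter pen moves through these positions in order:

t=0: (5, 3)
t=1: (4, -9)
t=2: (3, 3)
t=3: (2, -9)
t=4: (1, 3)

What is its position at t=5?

(0, -9)

The first coordinate changes by -1 each step, so at step 5 it is 5 + 5·(-1) = 0.
The second coordinate repeats the cycle [3, -9] with period 2; step 5 mod 2 = 1, giving -9.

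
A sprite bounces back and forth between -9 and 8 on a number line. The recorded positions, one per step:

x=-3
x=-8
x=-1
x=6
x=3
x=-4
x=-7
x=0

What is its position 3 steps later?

The value travels 7 per step and bounces off the walls at -9 and 8.
  step 8: 0 → 7
  step 9: 7 → 2
  step 10: 2 → -5

x=-5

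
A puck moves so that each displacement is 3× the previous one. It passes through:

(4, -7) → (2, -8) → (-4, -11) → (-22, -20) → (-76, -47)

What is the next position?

(-238, -128)

Step-to-step displacements: (-2, -1), (-6, -3), (-18, -9), (-54, -27); each is 3× the previous.
step 5: (-76, -47) + (-162, -81) → (-238, -128)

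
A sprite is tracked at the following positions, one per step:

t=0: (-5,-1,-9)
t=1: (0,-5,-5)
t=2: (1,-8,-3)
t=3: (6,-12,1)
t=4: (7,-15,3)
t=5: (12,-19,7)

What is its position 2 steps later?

(18,-26,13)

Differencing gives (+5,-4,+4), (+1,-3,+2), (+5,-4,+4), (+1,-3,+2), (+5,-4,+4). This is the pattern (+5,-4,+4), (+1,-3,+2) repeated.
step 6: apply (+1,-3,+2) → (13,-22,9)
step 7: apply (+5,-4,+4) → (18,-26,13)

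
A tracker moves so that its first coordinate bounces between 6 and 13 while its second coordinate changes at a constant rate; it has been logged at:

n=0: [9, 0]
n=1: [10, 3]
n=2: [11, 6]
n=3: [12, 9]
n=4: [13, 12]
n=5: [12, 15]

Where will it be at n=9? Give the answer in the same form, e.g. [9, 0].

[8, 27]

The first coordinate travels 1 per step and bounces off the walls at 6 and 13.
  step 6: 12 → 11
  step 7: 11 → 10
  step 8: 10 → 9
  step 9: 9 → 8
The second coordinate changes by +3 each step: at step 9 it is 27.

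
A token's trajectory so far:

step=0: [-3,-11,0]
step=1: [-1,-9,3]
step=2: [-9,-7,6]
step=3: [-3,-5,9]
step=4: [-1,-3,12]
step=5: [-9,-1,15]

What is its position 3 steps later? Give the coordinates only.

[-9,5,24]

First: cycles through -3, -1, -9 every 3 steps. Step 8 lands at position 2 of the cycle → -9.
Second: linear, +2 per step → 5 at step 8.
Third: linear, +3 per step → 24 at step 8.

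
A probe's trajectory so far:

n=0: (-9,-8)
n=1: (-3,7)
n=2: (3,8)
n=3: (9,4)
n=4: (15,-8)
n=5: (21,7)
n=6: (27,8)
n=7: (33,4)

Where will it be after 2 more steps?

(45,7)

The first coordinate changes by +6 each step, so at step 9 it is -9 + 9·(6) = 45.
The second coordinate repeats the cycle [-8, 7, 8, 4] with period 4; step 9 mod 4 = 1, giving 7.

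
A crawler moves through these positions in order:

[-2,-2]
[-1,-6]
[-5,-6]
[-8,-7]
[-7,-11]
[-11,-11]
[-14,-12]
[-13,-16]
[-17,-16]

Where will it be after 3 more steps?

Step-to-step displacements: [+1,-4], [-4,+0], [-3,-1], [+1,-4], [-4,+0], [-3,-1], [+1,-4], [-4,+0] — a repeating cycle of length 3.
step 9: apply [-3,-1] → [-20,-17]
step 10: apply [+1,-4] → [-19,-21]
step 11: apply [-4,+0] → [-23,-21]

[-23,-21]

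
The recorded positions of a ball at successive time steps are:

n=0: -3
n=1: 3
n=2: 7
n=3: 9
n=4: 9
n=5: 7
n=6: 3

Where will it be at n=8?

Taking differences between consecutive positions: +6, +4, +2, +0, -2, -4. These grow by -2 each step.
step 7: 3 − 6 → -3
step 8: -3 − 8 → -11

-11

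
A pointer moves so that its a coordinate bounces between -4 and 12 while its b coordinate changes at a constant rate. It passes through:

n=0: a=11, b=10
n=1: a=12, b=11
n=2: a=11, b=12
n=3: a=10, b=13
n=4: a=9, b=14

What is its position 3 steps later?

a=6, b=17

The a coordinate travels 1 per step and bounces off the walls at -4 and 12.
  step 5: 9 → 8
  step 6: 8 → 7
  step 7: 7 → 6
The b coordinate changes by +1 each step: at step 7 it is 17.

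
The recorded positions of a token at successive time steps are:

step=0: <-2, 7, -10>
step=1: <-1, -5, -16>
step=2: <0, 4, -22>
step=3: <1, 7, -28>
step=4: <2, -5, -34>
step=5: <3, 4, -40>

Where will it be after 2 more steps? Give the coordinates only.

<5, -5, -52>

First: linear, +1 per step → 5 at step 7.
Second: cycles through 7, -5, 4 every 3 steps. Step 7 lands at position 1 of the cycle → -5.
Third: linear, -6 per step → -52 at step 7.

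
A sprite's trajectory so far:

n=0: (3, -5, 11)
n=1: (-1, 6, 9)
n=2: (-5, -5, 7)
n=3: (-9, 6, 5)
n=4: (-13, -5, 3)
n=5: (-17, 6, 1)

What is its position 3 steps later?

First: linear, -4 per step → -29 at step 8.
Second: cycles through -5, 6 every 2 steps. Step 8 lands at position 0 of the cycle → -5.
Third: linear, -2 per step → -5 at step 8.

(-29, -5, -5)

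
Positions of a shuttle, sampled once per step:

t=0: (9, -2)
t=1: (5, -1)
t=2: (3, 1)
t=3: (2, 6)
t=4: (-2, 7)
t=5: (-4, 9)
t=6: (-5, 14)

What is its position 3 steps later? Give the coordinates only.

(-12, 22)

The moves between consecutive positions are (-4, +1), (-2, +2), (-1, +5), (-4, +1), (-2, +2), (-1, +5); they repeat the 3-cycle [(-4, +1), (-2, +2), (-1, +5)].
step 7: apply (-4, +1) → (-9, 15)
step 8: apply (-2, +2) → (-11, 17)
step 9: apply (-1, +5) → (-12, 22)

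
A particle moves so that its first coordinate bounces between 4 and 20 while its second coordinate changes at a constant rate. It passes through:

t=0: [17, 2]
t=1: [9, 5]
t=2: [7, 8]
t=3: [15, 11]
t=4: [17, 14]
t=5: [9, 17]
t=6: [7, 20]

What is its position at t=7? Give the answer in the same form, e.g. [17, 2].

The first coordinate travels 8 per step and bounces off the walls at 4 and 20.
  step 7: 7 → 15
The second coordinate changes by +3 each step: at step 7 it is 23.

[15, 23]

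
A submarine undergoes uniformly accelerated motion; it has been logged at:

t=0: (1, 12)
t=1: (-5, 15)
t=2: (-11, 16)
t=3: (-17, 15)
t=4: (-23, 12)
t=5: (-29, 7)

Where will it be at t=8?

First differences are (-6, +3), (-6, +1), (-6, -1), (-6, -3), (-6, -5); their common second difference is (+0, -2) (constant acceleration).
step 6: (-29, 7) + (-6, -7) → (-35, 0)
step 7: (-35, 0) + (-6, -9) → (-41, -9)
step 8: (-41, -9) + (-6, -11) → (-47, -20)

(-47, -20)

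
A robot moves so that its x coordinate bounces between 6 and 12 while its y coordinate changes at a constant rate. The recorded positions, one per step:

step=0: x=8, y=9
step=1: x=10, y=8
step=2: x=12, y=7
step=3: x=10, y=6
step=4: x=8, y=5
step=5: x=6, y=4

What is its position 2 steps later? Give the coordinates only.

x=10, y=2

The x coordinate reflects between 6 and 12, moving 2 per step.
  step 6: 6 → 8
  step 7: 8 → 10
The y coordinate changes by -1 each step: at step 7 it is 2.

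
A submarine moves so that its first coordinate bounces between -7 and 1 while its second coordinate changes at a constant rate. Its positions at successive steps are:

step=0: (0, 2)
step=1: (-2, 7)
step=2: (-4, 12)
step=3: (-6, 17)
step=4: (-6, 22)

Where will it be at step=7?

The first coordinate reflects between -7 and 1, moving 2 per step.
  step 5: -6 → -4
  step 6: -4 → -2
  step 7: -2 → 0
The second coordinate changes by +5 each step: at step 7 it is 37.

(0, 37)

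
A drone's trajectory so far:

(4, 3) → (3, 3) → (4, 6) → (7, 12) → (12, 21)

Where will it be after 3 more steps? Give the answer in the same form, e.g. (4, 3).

Successive displacements: (-1, +0), (+1, +3), (+3, +6), (+5, +9) — each changes by (+2, +3).
step 5: (12, 21) + (+7, +12) → (19, 33)
step 6: (19, 33) + (+9, +15) → (28, 48)
step 7: (28, 48) + (+11, +18) → (39, 66)

(39, 66)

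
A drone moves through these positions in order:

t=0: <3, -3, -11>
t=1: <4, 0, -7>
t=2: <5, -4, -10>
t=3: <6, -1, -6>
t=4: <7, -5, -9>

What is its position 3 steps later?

<10, -3, -4>

The moves between consecutive positions are <+1, +3, +4>, <+1, -4, -3>, <+1, +3, +4>, <+1, -4, -3>; they repeat the 2-cycle [<+1, +3, +4>, <+1, -4, -3>].
step 5: apply <+1, +3, +4> → <8, -2, -5>
step 6: apply <+1, -4, -3> → <9, -6, -8>
step 7: apply <+1, +3, +4> → <10, -3, -4>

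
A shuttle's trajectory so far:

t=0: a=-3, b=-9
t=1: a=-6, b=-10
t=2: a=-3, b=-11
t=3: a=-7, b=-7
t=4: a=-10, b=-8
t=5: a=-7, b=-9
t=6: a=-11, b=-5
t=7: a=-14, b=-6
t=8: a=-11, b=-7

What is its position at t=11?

a=-15, b=-5

Step-to-step displacements: (-3,-1), (+3,-1), (-4,+4), (-3,-1), (+3,-1), (-4,+4), (-3,-1), (+3,-1) — a repeating cycle of length 3.
step 9: apply (-4,+4) → a=-15, b=-3
step 10: apply (-3,-1) → a=-18, b=-4
step 11: apply (+3,-1) → a=-15, b=-5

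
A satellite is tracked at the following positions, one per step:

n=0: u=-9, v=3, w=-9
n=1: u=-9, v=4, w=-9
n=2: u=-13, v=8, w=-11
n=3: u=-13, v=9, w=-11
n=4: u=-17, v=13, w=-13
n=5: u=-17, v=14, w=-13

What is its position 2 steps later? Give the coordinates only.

u=-21, v=19, w=-15

Differencing gives (+0,+1,+0), (-4,+4,-2), (+0,+1,+0), (-4,+4,-2), (+0,+1,+0). This is the pattern (+0,+1,+0), (-4,+4,-2) repeated.
step 6: apply (-4,+4,-2) → u=-21, v=18, w=-15
step 7: apply (+0,+1,+0) → u=-21, v=19, w=-15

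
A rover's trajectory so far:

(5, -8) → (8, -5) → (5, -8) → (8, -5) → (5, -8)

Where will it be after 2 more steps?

(5, -8)

The jumps are (+3, +3), (-3, -3), (+3, +3), (-3, -3) — a geometric progression with ratio -1.
step 5: (5, -8) + (+3, +3) → (8, -5)
step 6: (8, -5) + (-3, -3) → (5, -8)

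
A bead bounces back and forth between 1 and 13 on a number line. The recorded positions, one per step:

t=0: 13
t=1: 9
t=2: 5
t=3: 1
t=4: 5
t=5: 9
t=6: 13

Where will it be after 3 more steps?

The value reflects between 1 and 13, moving 4 per step.
  step 7: 13 → 9
  step 8: 9 → 5
  step 9: 5 → 1

1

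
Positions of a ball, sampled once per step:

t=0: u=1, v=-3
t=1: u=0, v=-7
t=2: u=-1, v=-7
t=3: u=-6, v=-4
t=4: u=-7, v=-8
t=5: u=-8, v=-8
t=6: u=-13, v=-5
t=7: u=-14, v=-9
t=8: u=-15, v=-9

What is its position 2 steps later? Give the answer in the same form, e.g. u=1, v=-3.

u=-21, v=-10

The moves between consecutive positions are (-1, -4), (-1, +0), (-5, +3), (-1, -4), (-1, +0), (-5, +3), (-1, -4), (-1, +0); they repeat the 3-cycle [(-1, -4), (-1, +0), (-5, +3)].
step 9: apply (-5, +3) → u=-20, v=-6
step 10: apply (-1, -4) → u=-21, v=-10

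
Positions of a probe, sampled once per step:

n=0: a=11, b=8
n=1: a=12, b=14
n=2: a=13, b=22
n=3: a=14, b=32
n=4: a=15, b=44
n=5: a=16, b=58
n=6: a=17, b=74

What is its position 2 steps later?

Successive displacements: (+1, +6), (+1, +8), (+1, +10), (+1, +12), (+1, +14), (+1, +16) — each changes by (+0, +2).
step 7: a=17, b=74 + (+1, +18) → a=18, b=92
step 8: a=18, b=92 + (+1, +20) → a=19, b=112

a=19, b=112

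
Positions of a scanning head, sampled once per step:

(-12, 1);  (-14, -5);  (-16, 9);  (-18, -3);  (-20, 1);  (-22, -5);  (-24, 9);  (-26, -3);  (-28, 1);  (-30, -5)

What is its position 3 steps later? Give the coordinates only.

The first coordinate changes by -2 each step, so at step 12 it is -12 + 12·(-2) = -36.
The second coordinate repeats the cycle [1, -5, 9, -3] with period 4; step 12 mod 4 = 0, giving 1.

(-36, 1)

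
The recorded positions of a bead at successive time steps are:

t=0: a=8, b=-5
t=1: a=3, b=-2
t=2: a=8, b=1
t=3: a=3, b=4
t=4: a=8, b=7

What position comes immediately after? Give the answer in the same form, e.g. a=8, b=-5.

The a coordinate repeats the cycle [8, 3] with period 2; step 5 mod 2 = 1, giving 3.
The b coordinate changes by +3 each step, so at step 5 it is -5 + 5·(3) = 10.

a=3, b=10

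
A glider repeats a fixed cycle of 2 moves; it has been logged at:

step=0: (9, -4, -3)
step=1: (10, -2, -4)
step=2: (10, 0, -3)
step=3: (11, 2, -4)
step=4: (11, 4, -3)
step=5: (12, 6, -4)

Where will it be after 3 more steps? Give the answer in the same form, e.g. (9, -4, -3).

Differencing gives (+1, +2, -1), (+0, +2, +1), (+1, +2, -1), (+0, +2, +1), (+1, +2, -1). This is the pattern (+1, +2, -1), (+0, +2, +1) repeated.
step 6: apply (+0, +2, +1) → (12, 8, -3)
step 7: apply (+1, +2, -1) → (13, 10, -4)
step 8: apply (+0, +2, +1) → (13, 12, -3)

(13, 12, -3)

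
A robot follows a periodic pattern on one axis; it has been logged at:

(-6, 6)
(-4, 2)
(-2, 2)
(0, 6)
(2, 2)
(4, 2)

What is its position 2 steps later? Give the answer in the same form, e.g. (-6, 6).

First: linear, +2 per step → 8 at step 7.
Second: cycles through 6, 2, 2 every 3 steps. Step 7 lands at position 1 of the cycle → 2.

(8, 2)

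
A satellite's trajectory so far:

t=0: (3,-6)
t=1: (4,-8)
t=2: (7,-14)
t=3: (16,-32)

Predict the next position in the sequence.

(43,-86)

Step-to-step displacements: (+1,-2), (+3,-6), (+9,-18); each is 3× the previous.
step 4: (16,-32) + (+27,-54) → (43,-86)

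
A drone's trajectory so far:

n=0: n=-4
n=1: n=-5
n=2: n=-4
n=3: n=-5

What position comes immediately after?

n=-4

Step-to-step displacements: -1, +1, -1; each is -1× the previous.
step 4: -5 + 1 → n=-4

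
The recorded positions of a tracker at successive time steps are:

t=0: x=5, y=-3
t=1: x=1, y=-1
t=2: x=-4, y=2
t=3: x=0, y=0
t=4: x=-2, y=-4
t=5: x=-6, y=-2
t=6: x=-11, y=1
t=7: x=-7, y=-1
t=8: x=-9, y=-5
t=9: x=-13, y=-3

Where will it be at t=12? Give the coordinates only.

x=-16, y=-6

Differencing gives (-4, +2), (-5, +3), (+4, -2), (-2, -4), (-4, +2), (-5, +3), (+4, -2), (-2, -4), (-4, +2). This is the pattern (-4, +2), (-5, +3), (+4, -2), (-2, -4) repeated.
step 10: apply (-5, +3) → x=-18, y=0
step 11: apply (+4, -2) → x=-14, y=-2
step 12: apply (-2, -4) → x=-16, y=-6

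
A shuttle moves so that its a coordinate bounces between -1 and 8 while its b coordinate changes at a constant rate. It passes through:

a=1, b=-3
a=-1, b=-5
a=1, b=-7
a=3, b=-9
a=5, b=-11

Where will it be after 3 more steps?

a=5, b=-17

The a coordinate reflects between -1 and 8, moving 2 per step.
  step 5: 5 → 7
  step 6: 7 → 7
  step 7: 7 → 5
The b coordinate changes by -2 each step: at step 7 it is -17.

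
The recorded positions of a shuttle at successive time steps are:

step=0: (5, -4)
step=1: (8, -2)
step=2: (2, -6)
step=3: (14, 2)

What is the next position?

(-10, -14)

The jumps are (+3, +2), (-6, -4), (+12, +8) — a geometric progression with ratio -2.
step 4: (14, 2) + (-24, -16) → (-10, -14)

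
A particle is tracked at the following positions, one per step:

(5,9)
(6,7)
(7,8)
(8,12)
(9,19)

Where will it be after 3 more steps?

First differences are (+1,-2), (+1,+1), (+1,+4), (+1,+7); their common second difference is (+0,+3) (constant acceleration).
step 5: (9,19) + (+1,+10) → (10,29)
step 6: (10,29) + (+1,+13) → (11,42)
step 7: (11,42) + (+1,+16) → (12,58)

(12,58)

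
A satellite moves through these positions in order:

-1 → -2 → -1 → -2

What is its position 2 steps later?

Step-to-step displacements: -1, +1, -1; each is -1× the previous.
step 4: -2 + 1 → -1
step 5: -1 − 1 → -2

-2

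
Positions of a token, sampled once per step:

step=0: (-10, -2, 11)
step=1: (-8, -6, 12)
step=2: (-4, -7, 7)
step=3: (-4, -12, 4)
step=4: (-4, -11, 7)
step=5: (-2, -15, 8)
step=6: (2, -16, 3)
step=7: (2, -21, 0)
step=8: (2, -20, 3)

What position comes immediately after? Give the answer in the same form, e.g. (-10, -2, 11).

(4, -24, 4)

Differencing gives (+2, -4, +1), (+4, -1, -5), (+0, -5, -3), (+0, +1, +3), (+2, -4, +1), (+4, -1, -5), (+0, -5, -3), (+0, +1, +3). This is the pattern (+2, -4, +1), (+4, -1, -5), (+0, -5, -3), (+0, +1, +3) repeated.
step 9: apply (+2, -4, +1) → (4, -24, 4)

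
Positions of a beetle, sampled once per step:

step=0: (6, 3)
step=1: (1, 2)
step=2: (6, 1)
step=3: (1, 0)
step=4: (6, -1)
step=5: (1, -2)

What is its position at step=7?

(1, -4)

The first coordinate repeats the cycle [6, 1] with period 2; step 7 mod 2 = 1, giving 1.
The second coordinate changes by -1 each step, so at step 7 it is 3 + 7·(-1) = -4.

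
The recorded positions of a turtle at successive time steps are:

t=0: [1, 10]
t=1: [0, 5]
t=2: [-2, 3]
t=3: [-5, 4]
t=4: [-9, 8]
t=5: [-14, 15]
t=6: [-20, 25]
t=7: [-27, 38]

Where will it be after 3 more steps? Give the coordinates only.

Taking differences between consecutive positions: [-1, -5], [-2, -2], [-3, +1], [-4, +4], [-5, +7], [-6, +10], [-7, +13]. These grow by [-1, +3] each step.
step 8: [-27, 38] + [-8, +16] → [-35, 54]
step 9: [-35, 54] + [-9, +19] → [-44, 73]
step 10: [-44, 73] + [-10, +22] → [-54, 95]

[-54, 95]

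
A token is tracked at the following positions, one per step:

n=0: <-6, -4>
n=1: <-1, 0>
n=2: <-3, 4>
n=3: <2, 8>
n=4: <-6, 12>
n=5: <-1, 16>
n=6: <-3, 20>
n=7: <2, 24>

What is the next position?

The first coordinate repeats the cycle [-6, -1, -3, 2] with period 4; step 8 mod 4 = 0, giving -6.
The second coordinate changes by +4 each step, so at step 8 it is -4 + 8·(4) = 28.

<-6, 28>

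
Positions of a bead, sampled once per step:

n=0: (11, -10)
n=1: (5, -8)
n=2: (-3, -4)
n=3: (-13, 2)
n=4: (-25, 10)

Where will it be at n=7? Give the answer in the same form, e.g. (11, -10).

Taking differences between consecutive positions: (-6, +2), (-8, +4), (-10, +6), (-12, +8). These grow by (-2, +2) each step.
step 5: (-25, 10) + (-14, +10) → (-39, 20)
step 6: (-39, 20) + (-16, +12) → (-55, 32)
step 7: (-55, 32) + (-18, +14) → (-73, 46)

(-73, 46)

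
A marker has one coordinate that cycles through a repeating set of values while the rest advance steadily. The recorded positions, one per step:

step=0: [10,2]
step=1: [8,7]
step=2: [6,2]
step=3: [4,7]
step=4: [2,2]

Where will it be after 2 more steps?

[-2,2]

The first coordinate changes by -2 each step, so at step 6 it is 10 + 6·(-2) = -2.
The second coordinate repeats the cycle [2, 7] with period 2; step 6 mod 2 = 0, giving 2.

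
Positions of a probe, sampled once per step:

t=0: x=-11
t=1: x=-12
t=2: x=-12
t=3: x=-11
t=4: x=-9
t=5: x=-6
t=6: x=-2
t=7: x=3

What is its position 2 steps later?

x=16

Successive displacements: -1, +0, +1, +2, +3, +4, +5 — each changes by +1.
step 8: 3 + 6 → x=9
step 9: 9 + 7 → x=16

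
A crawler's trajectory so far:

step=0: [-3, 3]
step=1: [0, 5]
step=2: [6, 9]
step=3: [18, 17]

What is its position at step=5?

Consecutive displacements [+3, +2], [+6, +4], [+12, +8] scale by a factor of 2 each step.
step 4: [18, 17] + [+24, +16] → [42, 33]
step 5: [42, 33] + [+48, +32] → [90, 65]

[90, 65]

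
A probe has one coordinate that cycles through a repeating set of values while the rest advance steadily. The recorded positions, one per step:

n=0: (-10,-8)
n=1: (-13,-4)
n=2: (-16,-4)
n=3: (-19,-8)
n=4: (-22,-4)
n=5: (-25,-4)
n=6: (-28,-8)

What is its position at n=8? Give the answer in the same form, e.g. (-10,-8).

(-34,-4)

The first coordinate changes by -3 each step, so at step 8 it is -10 + 8·(-3) = -34.
The second coordinate repeats the cycle [-8, -4, -4] with period 3; step 8 mod 3 = 2, giving -4.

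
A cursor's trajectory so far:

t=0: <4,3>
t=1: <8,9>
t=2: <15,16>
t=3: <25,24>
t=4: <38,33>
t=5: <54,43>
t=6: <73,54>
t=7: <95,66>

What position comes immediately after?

<120,79>

First differences are <+4,+6>, <+7,+7>, <+10,+8>, <+13,+9>, <+16,+10>, <+19,+11>, <+22,+12>; their common second difference is <+3,+1> (constant acceleration).
step 8: <95,66> + <+25,+13> → <120,79>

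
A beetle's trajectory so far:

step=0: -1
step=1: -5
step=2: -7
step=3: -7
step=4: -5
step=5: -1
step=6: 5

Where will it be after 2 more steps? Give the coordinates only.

Successive displacements: -4, -2, +0, +2, +4, +6 — each changes by +2.
step 7: 5 + 8 → 13
step 8: 13 + 10 → 23

23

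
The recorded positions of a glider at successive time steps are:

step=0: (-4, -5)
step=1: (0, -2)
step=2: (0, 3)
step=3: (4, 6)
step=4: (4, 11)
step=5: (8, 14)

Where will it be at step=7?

Differencing gives (+4, +3), (+0, +5), (+4, +3), (+0, +5), (+4, +3). This is the pattern (+4, +3), (+0, +5) repeated.
step 6: apply (+0, +5) → (8, 19)
step 7: apply (+4, +3) → (12, 22)

(12, 22)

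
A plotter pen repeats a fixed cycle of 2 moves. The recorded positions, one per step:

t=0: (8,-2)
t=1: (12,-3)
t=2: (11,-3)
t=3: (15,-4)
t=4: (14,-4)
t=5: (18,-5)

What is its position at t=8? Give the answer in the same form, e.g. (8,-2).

The moves between consecutive positions are (+4,-1), (-1,+0), (+4,-1), (-1,+0), (+4,-1); they repeat the 2-cycle [(+4,-1), (-1,+0)].
step 6: apply (-1,+0) → (17,-5)
step 7: apply (+4,-1) → (21,-6)
step 8: apply (-1,+0) → (20,-6)

(20,-6)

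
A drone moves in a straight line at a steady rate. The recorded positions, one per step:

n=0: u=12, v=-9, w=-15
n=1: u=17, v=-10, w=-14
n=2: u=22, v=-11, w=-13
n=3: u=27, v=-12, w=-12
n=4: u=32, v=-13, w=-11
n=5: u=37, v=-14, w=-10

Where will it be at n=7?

Each step adds (+5,-1,+1) to the position.
step 6: u=37, v=-14, w=-10 + (+5,-1,+1) → u=42, v=-15, w=-9
step 7: u=42, v=-15, w=-9 + (+5,-1,+1) → u=47, v=-16, w=-8

u=47, v=-16, w=-8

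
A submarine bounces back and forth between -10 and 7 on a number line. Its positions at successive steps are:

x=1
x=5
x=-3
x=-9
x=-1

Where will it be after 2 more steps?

The value reflects between -10 and 7, moving 8 per step.
  step 5: -1 → 7
  step 6: 7 → -1

x=-1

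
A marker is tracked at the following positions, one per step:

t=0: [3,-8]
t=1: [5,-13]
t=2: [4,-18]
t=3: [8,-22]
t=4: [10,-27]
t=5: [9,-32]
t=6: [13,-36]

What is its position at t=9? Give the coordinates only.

Step-to-step displacements: [+2,-5], [-1,-5], [+4,-4], [+2,-5], [-1,-5], [+4,-4] — a repeating cycle of length 3.
step 7: apply [+2,-5] → [15,-41]
step 8: apply [-1,-5] → [14,-46]
step 9: apply [+4,-4] → [18,-50]

[18,-50]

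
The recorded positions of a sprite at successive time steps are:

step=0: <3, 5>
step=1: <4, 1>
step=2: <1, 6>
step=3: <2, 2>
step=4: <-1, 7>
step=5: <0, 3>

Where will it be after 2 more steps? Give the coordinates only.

<-2, 4>

Differencing gives <+1, -4>, <-3, +5>, <+1, -4>, <-3, +5>, <+1, -4>. This is the pattern <+1, -4>, <-3, +5> repeated.
step 6: apply <-3, +5> → <-3, 8>
step 7: apply <+1, -4> → <-2, 4>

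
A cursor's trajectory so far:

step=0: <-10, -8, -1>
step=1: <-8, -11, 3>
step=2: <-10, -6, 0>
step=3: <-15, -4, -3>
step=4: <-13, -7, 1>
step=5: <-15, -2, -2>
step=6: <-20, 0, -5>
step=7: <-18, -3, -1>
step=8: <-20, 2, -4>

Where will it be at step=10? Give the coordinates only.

Step-to-step displacements: <+2, -3, +4>, <-2, +5, -3>, <-5, +2, -3>, <+2, -3, +4>, <-2, +5, -3>, <-5, +2, -3>, <+2, -3, +4>, <-2, +5, -3> — a repeating cycle of length 3.
step 9: apply <-5, +2, -3> → <-25, 4, -7>
step 10: apply <+2, -3, +4> → <-23, 1, -3>

<-23, 1, -3>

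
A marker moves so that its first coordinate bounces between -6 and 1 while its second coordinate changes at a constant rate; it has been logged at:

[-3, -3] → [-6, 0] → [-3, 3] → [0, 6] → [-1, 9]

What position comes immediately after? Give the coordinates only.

[-4, 12]

The first coordinate travels 3 per step and bounces off the walls at -6 and 1.
  step 5: -1 → -4
The second coordinate changes by +3 each step: at step 5 it is 12.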